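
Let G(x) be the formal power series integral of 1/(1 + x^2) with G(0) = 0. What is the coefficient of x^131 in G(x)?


1/(1 + x^2) = sum_{j>=0} (-1)^j x^(2j). Integrating termwise with G(0) = 0:
G(x) = sum_{j>=0} (-1)^j x^(2j+1) / (2j+1) = arctan(x).
Only odd powers are nonzero. For x^131 write 131 = 2*65 + 1, giving
(-1)^65 / 131 = -1/131 = -1/131.

-1/131


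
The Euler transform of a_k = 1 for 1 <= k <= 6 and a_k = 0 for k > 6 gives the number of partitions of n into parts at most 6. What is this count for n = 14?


Partitions of 14 into parts at most 6:
Using generating function (1-x)^(-1)(1-x^2)^(-1)...(1-x^6)^(-1),
the coefficient of x^14 = 90

90


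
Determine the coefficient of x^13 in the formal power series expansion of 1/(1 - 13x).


The geometric series identity gives 1/(1 - c x) = sum_{k>=0} c^k x^k, so the coefficient of x^k is c^k.
Here c = 13 and k = 13.
Computing: 13^13 = 302875106592253

302875106592253


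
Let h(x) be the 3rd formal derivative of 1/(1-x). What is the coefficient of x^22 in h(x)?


Differentiating 3 times: d^3/dx^3 [1/(1-x)] = 3!/(1-x)^4.
The expansion 1/(1-x)^4 = sum_{k>=0} C(k+3, 3) x^k, so the coefficient of x^n in 3!/(1-x)^4 is 3! * C(n+3, 3).
For n = 22: 6 * C(25, 3) = 6 * 2300 = 13800

13800


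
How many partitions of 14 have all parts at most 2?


Using the generating function (1-x)^(-1)(1-x^2)^(-1),
the coefficient of x^14 counts these restricted partitions.
Result = 8

8


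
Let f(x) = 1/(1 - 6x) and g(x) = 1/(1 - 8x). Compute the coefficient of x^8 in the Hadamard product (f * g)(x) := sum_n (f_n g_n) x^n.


f has coefficients f_k = 6^k and g has coefficients g_k = 8^k, so the Hadamard product has coefficient (f*g)_k = 6^k * 8^k = 48^k.
For k = 8: 48^8 = 28179280429056.

28179280429056


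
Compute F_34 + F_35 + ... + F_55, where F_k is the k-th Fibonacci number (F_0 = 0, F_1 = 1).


Use the identity sum_{k=0}^{N} F_k = F_{N+2} - 1 (which follows from F_{k+2} - F_{k+1} = F_k). Then
sum_{k=34}^{55} F_k = (F_{57} - 1) - (F_{35} - 1) = F_{57} - F_{35}.
Computing: F_{57} = 365435296162, F_{35} = 9227465, so
Sum = 365435296162 - 9227465 = 365426068697.

365426068697


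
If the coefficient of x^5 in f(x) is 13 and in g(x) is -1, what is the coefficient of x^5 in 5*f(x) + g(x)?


Scalar multiplication scales coefficients: 5 * 13 = 65.
Then add the g coefficient: 65 + -1
= 64

64


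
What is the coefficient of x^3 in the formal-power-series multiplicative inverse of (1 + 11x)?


The inverse is 1/(1 + 11x). Apply the geometric identity 1/(1 - y) = sum_{k>=0} y^k with y = -11x:
1/(1 + 11x) = sum_{k>=0} (-11)^k x^k.
So the coefficient of x^3 is (-11)^3 = -1331.

-1331


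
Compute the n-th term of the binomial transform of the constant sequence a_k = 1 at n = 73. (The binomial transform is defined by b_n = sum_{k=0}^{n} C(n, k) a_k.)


With a_k = 1 for all k, b_n = sum_{k=0}^{n} C(n, k) = 2^n by the binomial theorem.
For n = 73: 2^73 = 9444732965739290427392.

9444732965739290427392


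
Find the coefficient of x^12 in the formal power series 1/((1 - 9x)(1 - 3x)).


By partial fractions or Cauchy convolution:
The coefficient equals sum_{k=0}^{12} 9^k * 3^(12-k).
= 423644039001

423644039001


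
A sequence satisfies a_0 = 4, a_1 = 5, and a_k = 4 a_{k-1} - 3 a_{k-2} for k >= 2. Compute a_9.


The characteristic equation is t^2 - 4 t + 3 = 0, with roots r_1 = 3 and r_2 = 1 (so c_1 = r_1 + r_2, c_2 = -r_1 r_2 as required).
One can use the closed form a_n = A r_1^n + B r_2^n, but direct iteration is more reliable:
a_0 = 4, a_1 = 5, a_2 = 8, a_3 = 17, a_4 = 44, a_5 = 125, a_6 = 368, a_7 = 1097, a_8 = 3284, a_9 = 9845.
So a_9 = 9845.

9845


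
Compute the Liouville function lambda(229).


The Liouville function is lambda(k) = (-1)^Omega(k), where Omega(k) counts the prime factors of k with multiplicity.
Factoring: 229 = 229, so Omega(229) = 1.
lambda(229) = (-1)^1 = -1.

-1


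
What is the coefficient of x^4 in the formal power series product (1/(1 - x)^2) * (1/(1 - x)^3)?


Combine the factors: (1/(1 - x)^2) * (1/(1 - x)^3) = 1/(1 - x)^5.
Then use 1/(1 - x)^r = sum_{k>=0} C(k + r - 1, r - 1) x^k with r = 5 and k = 4:
C(8, 4) = 70.

70


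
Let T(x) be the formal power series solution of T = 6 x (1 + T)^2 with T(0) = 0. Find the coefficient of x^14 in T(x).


Apply the Lagrange inversion formula: if T = 6 x * phi(T) with phi(t) = (1 + t)^2, then [x^n] T = 6^n * (1/n) [t^(n-1)] phi(t)^n = 6^n * (1/n) [t^(n-1)] (1 + t)^(2n) = 6^n * (1/n) C(2n, n-1).
Using the identity C(2n, n-1) = C(2n, n) * n / (n+1), the unscaled factor equals C(2n, n) / (n+1) = C_n, the n-th Catalan number.
For n = 14: C_14 = C(28, 14) / 15 = 40116600/15 = 2674440.
With the 6^14 = 78364164096 factor, the coefficient is 78364164096 * 2674440 = 209580255024906240.

209580255024906240


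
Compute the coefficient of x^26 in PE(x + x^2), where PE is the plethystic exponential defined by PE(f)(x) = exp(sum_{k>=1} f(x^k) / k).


With f(x) = x + x^2, the exponent is sum_{k>=1} (x^k + x^(2k)) / k = -ln(1 - x) - ln(1 - x^2). Exponentiating:
PE(x + x^2) = 1 / ((1 - x)(1 - x^2)).
This is the generating function for partitions of n into parts of size 1 or 2. The number of 2's can be any j in 0..13, and the rest are 1's, so
[x^26] = floor(26/2) + 1 = 14.

14


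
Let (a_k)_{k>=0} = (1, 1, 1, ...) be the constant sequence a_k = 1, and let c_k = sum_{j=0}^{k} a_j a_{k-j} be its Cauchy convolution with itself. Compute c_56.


Since a_j = 1 for all j >= 0, the convolution sum becomes
c_k = sum_{j=0}^{k} 1 * 1 = 1 * (k + 1).
Equivalently, the generating function of (a_k) is 1/(1 - x) and its square is 1/(1 - x)^2 = sum_{k>=0} 1(k + 1) x^k.
For k = 56: 1 * 57 = 57.

57


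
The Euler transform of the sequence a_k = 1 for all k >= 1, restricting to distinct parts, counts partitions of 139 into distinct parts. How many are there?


Partitions of 139 into distinct parts can be computed via generating function.
Product (1+x)(1+x^2)(1+x^3)...
The coefficient of x^139 = 8953856

8953856


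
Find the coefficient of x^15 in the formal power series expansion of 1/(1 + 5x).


Write 1/(1 + c x) = 1/(1 - (-c) x) and apply the geometric-series identity
1/(1 - y) = sum_{k>=0} y^k to get 1/(1 + c x) = sum_{k>=0} (-c)^k x^k.
So the coefficient of x^k is (-c)^k = (-1)^k * c^k.
Here c = 5 and k = 15:
(-5)^15 = -1 * 30517578125 = -30517578125

-30517578125


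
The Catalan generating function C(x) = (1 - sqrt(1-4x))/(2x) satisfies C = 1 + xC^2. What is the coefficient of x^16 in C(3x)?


Substituting x -> 3x scales the n-th coefficient by 3^n, so [x^16] C(3x) = 3^16 * C_16.
C_16 = C(2*16, 16)/(17) = 601080390/17 = 35357670.
So 3^16 * 35357670 = 43046721 * 35357670 = 1522031755700070.

1522031755700070


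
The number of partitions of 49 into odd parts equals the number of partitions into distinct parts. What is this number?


Computing partitions of 49 into odd parts (1, 3, 5, ...):
Using the generating function prod_{k>=0} 1/(1-x^(2k+1)),
the count is 3264

3264


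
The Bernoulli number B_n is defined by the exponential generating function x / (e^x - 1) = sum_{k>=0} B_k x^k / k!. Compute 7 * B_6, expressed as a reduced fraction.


Bernoulli numbers can also be computed recursively via B_0 = 1 and sum_{j=0}^{m} C(m+1, j) B_j = 0 for m >= 1. Odd-index Bernoulli numbers vanish for k >= 3.
Computing B_6 = 1/42, so 7 * B_6 = 7 * 1/42 = 1/6.

1/6


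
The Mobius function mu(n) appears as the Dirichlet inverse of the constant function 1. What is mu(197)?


197 = 197 (all distinct primes).
mu(197) = (-1)^1 = -1

-1


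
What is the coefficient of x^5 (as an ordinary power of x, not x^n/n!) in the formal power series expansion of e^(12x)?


The exponential series is e^y = sum_{k>=0} y^k / k!. Substituting y = 12x gives
e^(12x) = sum_{k>=0} 12^k x^k / k!.
So the coefficient of x^n is a^n/n! with a = 12, n = 5:
12^5 / 5! = 248832/120 = 10368/5

10368/5


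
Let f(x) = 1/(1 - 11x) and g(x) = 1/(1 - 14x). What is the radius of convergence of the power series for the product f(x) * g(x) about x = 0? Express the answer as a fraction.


The radius of 1/(1 - 11x) is 1/11 (nearest singularity at x = 1/11), and the radius of 1/(1 - 14x) is 1/14.
The product f(x)*g(x) = 1/((1 - 11x)(1 - 14x)) has singularities at both 1/11 and 1/14, so its radius of convergence is the distance to the nearest one:
min(1/11, 1/14) = 1/14.

1/14


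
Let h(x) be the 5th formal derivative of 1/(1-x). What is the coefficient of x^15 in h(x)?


Differentiating 5 times: d^5/dx^5 [1/(1-x)] = 5!/(1-x)^6.
The expansion 1/(1-x)^6 = sum_{k>=0} C(k+5, 5) x^k, so the coefficient of x^n in 5!/(1-x)^6 is 5! * C(n+5, 5).
For n = 15: 120 * C(20, 5) = 120 * 15504 = 1860480

1860480


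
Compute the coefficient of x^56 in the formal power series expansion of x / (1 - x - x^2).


Let f(x) = sum_{k>=0} a_k x^k. Multiplying f(x) * (1 - x - x^2) = x and matching coefficients gives a_0 = 0, a_1 = 1, and a_k = a_{k-1} + a_{k-2} for k >= 2. These are the Fibonacci numbers F_k.
Iterating from F_0 = 0, F_1 = 1:
F_0=0, F_1=1, F_2=1, F_3=2, F_4=3, F_5=5, F_6=8, F_7=13, F_8=21, F_9=34, ...
F_56 = 225851433717.

225851433717


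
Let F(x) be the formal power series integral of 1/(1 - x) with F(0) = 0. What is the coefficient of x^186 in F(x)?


1/(1 - x) = sum_{k>=0} x^k. Integrating termwise and using F(0) = 0 gives
F(x) = sum_{k>=0} x^(k+1) / (k+1) = sum_{m>=1} x^m / m = -ln(1 - x).
So the coefficient of x^186 is 1/186 = 1/186.

1/186


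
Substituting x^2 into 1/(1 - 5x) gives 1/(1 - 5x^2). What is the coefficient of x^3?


Since 1/(1 - 5x^2) only has even powers of x,
the coefficient of x^3 (odd) is 0.

0


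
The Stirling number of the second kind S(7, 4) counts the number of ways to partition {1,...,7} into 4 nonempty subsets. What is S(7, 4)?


Using the explicit formula S(n,k) = (1/k!) sum_{j=0}^{k} (-1)^(k-j) C(k,j) j^n:
S(7, 4) = 350
Equivalently, S(n,k) is n! times the coefficient of x^n in the EGF (e^x - 1)^k / k!.

350


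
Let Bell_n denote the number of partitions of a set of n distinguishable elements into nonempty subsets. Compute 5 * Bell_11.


Bell_11 can be computed from the Bell triangle or from Dobinski's identity Bell_n = (1/e) * sum_{k>=0} k^n / k!.
Computing Bell_11 = 678570.
Then 5 * 678570 = 3392850.

3392850


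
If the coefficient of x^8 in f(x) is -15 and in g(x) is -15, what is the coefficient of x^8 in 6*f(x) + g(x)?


Scalar multiplication scales coefficients: 6 * -15 = -90.
Then add the g coefficient: -90 + -15
= -105

-105


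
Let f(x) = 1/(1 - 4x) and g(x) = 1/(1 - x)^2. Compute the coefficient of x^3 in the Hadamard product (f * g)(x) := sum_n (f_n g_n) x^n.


f has coefficients f_k = 4^k. For g = 1/(1 - x)^2 the coefficient is g_k = C(k + 1, 1) = k + 1. The Hadamard coefficient is (f * g)_k = 4^k * (k + 1).
For k = 3: 4^3 * 4 = 64 * 4 = 256.

256


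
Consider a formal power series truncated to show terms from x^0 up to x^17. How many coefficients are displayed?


From x^0 to x^17 inclusive, the count is 17 - 0 + 1 = 18.

18


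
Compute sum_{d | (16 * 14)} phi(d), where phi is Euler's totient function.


First, 16 * 14 = 224. One classical identity is sum_{d | n} phi(d) = n (each k in [1, n] has a unique gcd with n, and among the k's with gcd(k, n) = n/d there are phi(d) of them). So the sum equals 224. We also verify directly:
Divisors of 224: 1, 2, 4, 7, 8, 14, 16, 28, 32, 56, 112, 224.
phi values: 1, 1, 2, 6, 4, 6, 8, 12, 16, 24, 48, 96.
Sum = 224.

224


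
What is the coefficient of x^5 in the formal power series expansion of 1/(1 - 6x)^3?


The general identity 1/(1 - c x)^r = sum_{k>=0} c^k C(k + r - 1, r - 1) x^k follows by substituting y = c x into 1/(1 - y)^r = sum_{k>=0} C(k + r - 1, r - 1) y^k.
For c = 6, r = 3, k = 5:
6^5 * C(7, 2) = 7776 * 21 = 163296.

163296


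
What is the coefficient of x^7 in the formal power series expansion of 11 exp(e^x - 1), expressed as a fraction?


exp(e^x - 1) is the exponential generating function for the Bell numbers Bell_k: exp(e^x - 1) = sum_{k>=0} Bell_k x^k / k!.
So the coefficient of x^7 in 11 exp(e^x - 1) is 11 Bell_7 / 7!.
Computing: Bell_7 = 877 and 7! = 5040, giving
11 * 877/5040 = 9647/5040.

9647/5040


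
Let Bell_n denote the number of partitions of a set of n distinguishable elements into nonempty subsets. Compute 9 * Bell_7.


Bell_7 can be computed from the Bell triangle or from Dobinski's identity Bell_n = (1/e) * sum_{k>=0} k^n / k!.
Computing Bell_7 = 877.
Then 9 * 877 = 7893.

7893


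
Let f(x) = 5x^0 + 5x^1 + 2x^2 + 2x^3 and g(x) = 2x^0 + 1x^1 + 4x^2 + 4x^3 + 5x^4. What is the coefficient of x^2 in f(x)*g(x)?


Cauchy product at x^2:
5*4 + 5*1 + 2*2
= 29

29


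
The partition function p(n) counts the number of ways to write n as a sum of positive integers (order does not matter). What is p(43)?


Using the generating function prod_{k>=1} 1/(1-x^k), we compute p(43).
By dynamic programming over parts 1 through 43:
p(43) = 63261

63261


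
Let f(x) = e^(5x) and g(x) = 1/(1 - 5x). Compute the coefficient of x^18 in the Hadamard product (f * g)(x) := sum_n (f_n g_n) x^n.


Expanding: f_k = 5^k/k! (from e^(5x)) and g_k = 5^k (from 1/(1 - 5x)). So the Hadamard coefficient (f * g)_k = 5^k 5^k / k! = (25)^k / k!.
For k = 18: 25^18/18! = 14551915228366851806640625/6402373705728000 = 116415321826934814453125/51218989645824.

116415321826934814453125/51218989645824


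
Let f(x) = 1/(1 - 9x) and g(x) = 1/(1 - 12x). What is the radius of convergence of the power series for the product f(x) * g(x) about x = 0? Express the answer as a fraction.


The radius of 1/(1 - 9x) is 1/9 (nearest singularity at x = 1/9), and the radius of 1/(1 - 12x) is 1/12.
The product f(x)*g(x) = 1/((1 - 9x)(1 - 12x)) has singularities at both 1/9 and 1/12, so its radius of convergence is the distance to the nearest one:
min(1/9, 1/12) = 1/12.

1/12


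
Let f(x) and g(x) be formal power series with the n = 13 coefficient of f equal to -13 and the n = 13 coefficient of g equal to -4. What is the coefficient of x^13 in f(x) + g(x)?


Addition of formal power series is termwise.
The coefficient of x^13 in f + g = -13 + -4
= -17

-17


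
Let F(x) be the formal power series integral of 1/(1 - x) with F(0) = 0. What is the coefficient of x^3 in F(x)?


1/(1 - x) = sum_{k>=0} x^k. Integrating termwise and using F(0) = 0 gives
F(x) = sum_{k>=0} x^(k+1) / (k+1) = sum_{m>=1} x^m / m = -ln(1 - x).
So the coefficient of x^3 is 1/3 = 1/3.

1/3


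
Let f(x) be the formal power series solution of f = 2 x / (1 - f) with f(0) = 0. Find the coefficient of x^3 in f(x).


Apply Lagrange inversion: f = 2 x * phi(f) with phi(t) = 1/(1 - t), so
[x^n] f = 2^n * (1/n) [t^(n-1)] phi(t)^n = 2^n * (1/n) [t^(n-1)] (1 - t)^(-n) = 2^n * (1/n) C(2n - 2, n - 1) = 2^n * C_{n-1}.
For n = 3: C_2 = C(4, 2) / 3 = 6/3 = 2.
With the 2^3 = 8 factor, the coefficient is 8 * 2 = 16.

16


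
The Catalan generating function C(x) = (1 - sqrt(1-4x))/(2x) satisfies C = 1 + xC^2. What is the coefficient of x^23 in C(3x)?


Substituting x -> 3x scales the n-th coefficient by 3^n, so [x^23] C(3x) = 3^23 * C_23.
C_23 = C(2*23, 23)/(24) = 8233430727600/24 = 343059613650.
So 3^23 * 343059613650 = 94143178827 * 343059613650 = 32296722556173480188550.

32296722556173480188550


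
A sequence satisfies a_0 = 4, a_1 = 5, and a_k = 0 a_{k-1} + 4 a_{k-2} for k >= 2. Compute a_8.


The characteristic equation is t^2 - 0 t - 4 = 0, with roots r_1 = 2 and r_2 = -2 (so c_1 = r_1 + r_2, c_2 = -r_1 r_2 as required).
One can use the closed form a_n = A r_1^n + B r_2^n, but direct iteration is more reliable:
a_0 = 4, a_1 = 5, a_2 = 16, a_3 = 20, a_4 = 64, a_5 = 80, a_6 = 256, a_7 = 320, a_8 = 1024.
So a_8 = 1024.

1024


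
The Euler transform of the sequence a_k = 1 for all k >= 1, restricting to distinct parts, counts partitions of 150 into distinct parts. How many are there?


Partitions of 150 into distinct parts can be computed via generating function.
Product (1+x)(1+x^2)(1+x^3)...
The coefficient of x^150 = 19406016

19406016


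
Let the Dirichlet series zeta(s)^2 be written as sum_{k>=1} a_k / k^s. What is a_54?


The Dirichlet convolution of the constant function 1 with itself gives (1 * 1)(k) = sum_{d | k} 1 = d(k), the number of positive divisors of k.
Since zeta(s) = sum_{k>=1} 1/k^s, we have zeta(s)^2 = sum_{k>=1} d(k)/k^s, so a_k = d(k).
For k = 54: the divisors are 1, 2, 3, 6, 9, 18, 27, 54.
Count = 8.

8


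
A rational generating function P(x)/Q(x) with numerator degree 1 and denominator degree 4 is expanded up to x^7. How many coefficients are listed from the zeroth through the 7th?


Expanding up to x^7 gives the coefficients for x^0, x^1, ..., x^7.
That is 7 + 1 = 8 coefficients in total.

8


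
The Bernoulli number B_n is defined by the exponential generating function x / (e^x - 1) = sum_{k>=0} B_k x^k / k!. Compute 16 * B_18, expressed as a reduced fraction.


Bernoulli numbers can also be computed recursively via B_0 = 1 and sum_{j=0}^{m} C(m+1, j) B_j = 0 for m >= 1. Odd-index Bernoulli numbers vanish for k >= 3.
Computing B_18 = 43867/798, so 16 * B_18 = 16 * 43867/798 = 350936/399.

350936/399


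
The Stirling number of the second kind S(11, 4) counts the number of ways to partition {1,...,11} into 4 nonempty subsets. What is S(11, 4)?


Using the explicit formula S(n,k) = (1/k!) sum_{j=0}^{k} (-1)^(k-j) C(k,j) j^n:
S(11, 4) = 145750
Equivalently, S(n,k) is n! times the coefficient of x^n in the EGF (e^x - 1)^k / k!.

145750


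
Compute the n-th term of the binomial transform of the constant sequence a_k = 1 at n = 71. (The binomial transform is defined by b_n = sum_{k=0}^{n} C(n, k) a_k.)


With a_k = 1 for all k, b_n = sum_{k=0}^{n} C(n, k) = 2^n by the binomial theorem.
For n = 71: 2^71 = 2361183241434822606848.

2361183241434822606848


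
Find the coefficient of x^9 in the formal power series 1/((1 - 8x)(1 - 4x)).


By partial fractions or Cauchy convolution:
The coefficient equals sum_{k=0}^{9} 8^k * 4^(9-k).
= 268173312

268173312


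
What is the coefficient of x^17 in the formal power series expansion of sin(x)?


The Maclaurin series is sin(t) = sum_{k>=0} (-1)^k t^(2k+1) / (2k+1)!, so substituting t = x, only odd powers of x are nonzero, with coefficient of x^(2k+1) equal to (-1)^k / (2k+1)!.
Write 17 = 2*8 + 1, giving the coefficient (-1)^8 / 17! = 1/355687428096000 = 1/355687428096000.

1/355687428096000


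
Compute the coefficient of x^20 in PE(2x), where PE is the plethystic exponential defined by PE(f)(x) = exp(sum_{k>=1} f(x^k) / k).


With f(x) = 2x, the exponent is sum_{k>=1} 2 x^k / k = 2 * (-ln(1 - x)). Exponentiating:
PE(2x) = exp(-2 ln(1 - x)) = 1/(1 - x)^2.
By the negative binomial expansion, [x^n] 1/(1 - x)^2 = C(n + 1, 1).
For n = 20: C(21, 1) = 21.

21


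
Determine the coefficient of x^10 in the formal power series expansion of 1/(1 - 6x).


The geometric series identity gives 1/(1 - c x) = sum_{k>=0} c^k x^k, so the coefficient of x^k is c^k.
Here c = 6 and k = 10.
Computing: 6^10 = 60466176

60466176


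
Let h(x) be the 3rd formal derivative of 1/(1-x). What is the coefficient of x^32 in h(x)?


Differentiating 3 times: d^3/dx^3 [1/(1-x)] = 3!/(1-x)^4.
The expansion 1/(1-x)^4 = sum_{k>=0} C(k+3, 3) x^k, so the coefficient of x^n in 3!/(1-x)^4 is 3! * C(n+3, 3).
For n = 32: 6 * C(35, 3) = 6 * 6545 = 39270

39270


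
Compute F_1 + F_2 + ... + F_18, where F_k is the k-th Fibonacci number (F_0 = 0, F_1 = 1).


Use the identity sum_{k=0}^{N} F_k = F_{N+2} - 1 (which follows from F_{k+2} - F_{k+1} = F_k). Then
sum_{k=1}^{18} F_k = (F_{20} - 1) - (F_{2} - 1) = F_{20} - F_{2}.
Computing: F_{20} = 6765, F_{2} = 1, so
Sum = 6765 - 1 = 6764.

6764


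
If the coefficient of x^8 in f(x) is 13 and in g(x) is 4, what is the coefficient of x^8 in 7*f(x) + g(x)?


Scalar multiplication scales coefficients: 7 * 13 = 91.
Then add the g coefficient: 91 + 4
= 95

95


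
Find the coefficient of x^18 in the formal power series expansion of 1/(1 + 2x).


Write 1/(1 + c x) = 1/(1 - (-c) x) and apply the geometric-series identity
1/(1 - y) = sum_{k>=0} y^k to get 1/(1 + c x) = sum_{k>=0} (-c)^k x^k.
So the coefficient of x^k is (-c)^k = (-1)^k * c^k.
Here c = 2 and k = 18:
(-2)^18 = 1 * 262144 = 262144

262144


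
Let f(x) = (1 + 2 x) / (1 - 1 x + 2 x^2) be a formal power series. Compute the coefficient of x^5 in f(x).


Write f(x) = sum_{k>=0} a_k x^k. Multiplying both sides by 1 - 1 x + 2 x^2 gives
(1 - 1 x + 2 x^2) sum_{k>=0} a_k x^k = 1 + 2 x.
Matching coefficients:
 x^0: a_0 = 1
 x^1: a_1 - 1 a_0 = 2  =>  a_1 = 1*1 + 2 = 3
 x^k (k >= 2): a_k = 1 a_{k-1} - 2 a_{k-2}.
Iterating: a_2 = 1, a_3 = -5, a_4 = -7, a_5 = 3.
So the coefficient of x^5 is 3.

3


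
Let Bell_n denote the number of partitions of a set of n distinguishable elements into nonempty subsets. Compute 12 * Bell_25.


Bell_25 can be computed from the Bell triangle or from Dobinski's identity Bell_n = (1/e) * sum_{k>=0} k^n / k!.
Computing Bell_25 = 4638590332229999353.
Then 12 * 4638590332229999353 = 55663083986759992236.

55663083986759992236


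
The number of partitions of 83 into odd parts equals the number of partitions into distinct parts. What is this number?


Computing partitions of 83 into odd parts (1, 3, 5, ...):
Using the generating function prod_{k>=0} 1/(1-x^(2k+1)),
the count is 101698

101698


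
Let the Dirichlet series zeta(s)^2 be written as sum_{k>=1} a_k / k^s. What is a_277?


The Dirichlet convolution of the constant function 1 with itself gives (1 * 1)(k) = sum_{d | k} 1 = d(k), the number of positive divisors of k.
Since zeta(s) = sum_{k>=1} 1/k^s, we have zeta(s)^2 = sum_{k>=1} d(k)/k^s, so a_k = d(k).
For k = 277: the divisors are 1, 277.
Count = 2.

2


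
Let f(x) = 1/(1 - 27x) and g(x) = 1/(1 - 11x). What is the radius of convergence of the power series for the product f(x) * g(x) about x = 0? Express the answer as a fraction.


The radius of 1/(1 - 27x) is 1/27 (nearest singularity at x = 1/27), and the radius of 1/(1 - 11x) is 1/11.
The product f(x)*g(x) = 1/((1 - 27x)(1 - 11x)) has singularities at both 1/27 and 1/11, so its radius of convergence is the distance to the nearest one:
min(1/27, 1/11) = 1/27.

1/27


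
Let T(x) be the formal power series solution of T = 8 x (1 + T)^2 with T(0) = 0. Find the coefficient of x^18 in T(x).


Apply the Lagrange inversion formula: if T = 8 x * phi(T) with phi(t) = (1 + t)^2, then [x^n] T = 8^n * (1/n) [t^(n-1)] phi(t)^n = 8^n * (1/n) [t^(n-1)] (1 + t)^(2n) = 8^n * (1/n) C(2n, n-1).
Using the identity C(2n, n-1) = C(2n, n) * n / (n+1), the unscaled factor equals C(2n, n) / (n+1) = C_n, the n-th Catalan number.
For n = 18: C_18 = C(36, 18) / 19 = 9075135300/19 = 477638700.
With the 8^18 = 18014398509481984 factor, the coefficient is 18014398509481984 * 477638700 = 8604373885350912511180800.

8604373885350912511180800


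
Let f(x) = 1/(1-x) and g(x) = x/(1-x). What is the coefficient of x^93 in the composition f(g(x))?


First simplify the composition: f(g(x)) = 1/(1 - x/(1-x)) = (1-x)/((1-x) - x) = (1-x)/(1-2x).
Now extract the coefficient. Write (1-x)/(1-2x) = 1/(1-2x) - x/(1-2x).
The coefficient of x^n in 1/(1-2x) is 2^n, and in x/(1-2x) is 2^(n-1) (for n >= 1).
So the coefficient of x^93 is 2^93 - 2^92 = 9903520314283042199192993792 - 4951760157141521099596496896 = 4951760157141521099596496896.

4951760157141521099596496896


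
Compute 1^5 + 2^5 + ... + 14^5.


This power sum has a closed form given by Faulhaber's formula
sum_{k=1}^{m} k^p = (1 / (p + 1)) * sum_{j=0}^{p} C(p + 1, j) B_j m^(p + 1 - j),
but for small m direct computation is fastest:
1 + 32 + 243 + 1024 + 3125 + 7776 + 16807 + 32768 + 59049 + 100000 + 161051 + 248832 + 371293 + 537824 = 1539825.

1539825


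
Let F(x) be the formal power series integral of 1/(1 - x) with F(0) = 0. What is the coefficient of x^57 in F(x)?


1/(1 - x) = sum_{k>=0} x^k. Integrating termwise and using F(0) = 0 gives
F(x) = sum_{k>=0} x^(k+1) / (k+1) = sum_{m>=1} x^m / m = -ln(1 - x).
So the coefficient of x^57 is 1/57 = 1/57.

1/57


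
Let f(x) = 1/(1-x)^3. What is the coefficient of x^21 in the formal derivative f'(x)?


Differentiate: d/dx [ 1/(1-x)^r ] = r / (1-x)^(r+1).
Here r = 3, so f'(x) = 3 / (1-x)^4.
The expansion of 1/(1-x)^(r+1) has coefficient of x^n equal to C(n+r, r).
So the coefficient of x^21 in f'(x) is
3 * C(24, 3) = 3 * 2024 = 6072

6072


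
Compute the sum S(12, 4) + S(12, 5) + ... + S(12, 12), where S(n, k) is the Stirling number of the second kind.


By definition, S(n, k) counts partitions of an n-set into exactly k nonempty blocks.
Computing row n = 12 for k = 4..12:
S(12, k): 611501, 1379400, 1323652, 627396, 159027, 22275, 1705, 66, 1
Sum = 4125023.

4125023


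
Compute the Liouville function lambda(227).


The Liouville function is lambda(k) = (-1)^Omega(k), where Omega(k) counts the prime factors of k with multiplicity.
Factoring: 227 = 227, so Omega(227) = 1.
lambda(227) = (-1)^1 = -1.

-1


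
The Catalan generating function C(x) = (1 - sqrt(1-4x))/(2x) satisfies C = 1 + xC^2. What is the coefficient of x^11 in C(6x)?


Substituting x -> 6x scales the n-th coefficient by 6^n, so [x^11] C(6x) = 6^11 * C_11.
C_11 = C(2*11, 11)/(12) = 705432/12 = 58786.
So 6^11 * 58786 = 362797056 * 58786 = 21327387734016.

21327387734016


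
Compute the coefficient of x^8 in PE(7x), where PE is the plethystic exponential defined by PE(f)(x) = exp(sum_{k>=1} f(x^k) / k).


With f(x) = 7x, the exponent is sum_{k>=1} 7 x^k / k = 7 * (-ln(1 - x)). Exponentiating:
PE(7x) = exp(-7 ln(1 - x)) = 1/(1 - x)^7.
By the negative binomial expansion, [x^n] 1/(1 - x)^7 = C(n + 6, 6).
For n = 8: C(14, 6) = 3003.

3003


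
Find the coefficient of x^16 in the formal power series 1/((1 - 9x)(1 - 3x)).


By partial fractions or Cauchy convolution:
The coefficient equals sum_{k=0}^{16} 9^k * 3^(16-k).
= 2779530261754401

2779530261754401


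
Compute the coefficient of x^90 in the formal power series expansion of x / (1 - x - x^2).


Let f(x) = sum_{k>=0} a_k x^k. Multiplying f(x) * (1 - x - x^2) = x and matching coefficients gives a_0 = 0, a_1 = 1, and a_k = a_{k-1} + a_{k-2} for k >= 2. These are the Fibonacci numbers F_k.
Iterating from F_0 = 0, F_1 = 1:
F_0=0, F_1=1, F_2=1, F_3=2, F_4=3, F_5=5, F_6=8, F_7=13, F_8=21, F_9=34, ...
F_90 = 2880067194370816120.

2880067194370816120


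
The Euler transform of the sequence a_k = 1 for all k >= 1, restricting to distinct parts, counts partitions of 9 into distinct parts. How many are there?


Partitions of 9 into distinct parts can be computed via generating function.
Product (1+x)(1+x^2)(1+x^3)...
The coefficient of x^9 = 8

8


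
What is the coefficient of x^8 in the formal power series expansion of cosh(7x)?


The Maclaurin series is cosh(t) = sum_{m>=0} t^(2m) / (2m)!, so substituting t = 7x, only even powers of x are nonzero, with coefficient of x^(2m) equal to 7^(2m) / (2m)!.
For x^8 the coefficient is 7^8/8! = 5764801/40320 = 823543/5760.

823543/5760


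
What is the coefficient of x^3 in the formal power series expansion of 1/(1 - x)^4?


The expansion 1/(1 - x)^r = sum_{k>=0} C(k + r - 1, r - 1) x^k follows from the multiset / negative-binomial theorem (or from repeated differentiation of the geometric series).
For r = 4 and k = 3:
C(6, 3) = 720 / (6 * 6) = 20.

20


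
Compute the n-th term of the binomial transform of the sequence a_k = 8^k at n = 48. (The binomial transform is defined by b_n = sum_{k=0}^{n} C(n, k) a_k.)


With a_k = 8^k, b_n = sum_{k=0}^{n} C(n, k) 8^k = (1 + 8)^n by the binomial theorem.
For n = 48: (1 + 8)^48 = 9^48 = 6362685441135942358474828762538534230890216321.

6362685441135942358474828762538534230890216321


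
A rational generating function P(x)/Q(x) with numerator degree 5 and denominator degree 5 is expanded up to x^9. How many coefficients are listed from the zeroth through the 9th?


Expanding up to x^9 gives the coefficients for x^0, x^1, ..., x^9.
That is 9 + 1 = 10 coefficients in total.

10


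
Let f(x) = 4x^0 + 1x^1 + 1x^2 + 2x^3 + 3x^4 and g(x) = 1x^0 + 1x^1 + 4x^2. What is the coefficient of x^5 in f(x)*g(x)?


Cauchy product at x^5:
2*4 + 3*1
= 11

11


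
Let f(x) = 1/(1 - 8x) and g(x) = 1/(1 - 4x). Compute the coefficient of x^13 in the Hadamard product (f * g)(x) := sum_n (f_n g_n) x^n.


f has coefficients f_k = 8^k and g has coefficients g_k = 4^k, so the Hadamard product has coefficient (f*g)_k = 8^k * 4^k = 32^k.
For k = 13: 32^13 = 36893488147419103232.

36893488147419103232


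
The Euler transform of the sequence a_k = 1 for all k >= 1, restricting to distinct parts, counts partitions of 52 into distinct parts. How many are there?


Partitions of 52 into distinct parts can be computed via generating function.
Product (1+x)(1+x^2)(1+x^3)...
The coefficient of x^52 = 4582

4582


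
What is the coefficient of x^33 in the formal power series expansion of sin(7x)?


The Maclaurin series is sin(t) = sum_{k>=0} (-1)^k t^(2k+1) / (2k+1)!, so substituting t = 7x, only odd powers of x are nonzero, with coefficient of x^(2k+1) equal to (-1)^k 7^(2k+1) / (2k+1)!.
Write 33 = 2*16 + 1, giving the coefficient (-1)^16 * 7^33 / 33! = 7730993719707444524137094407/8683317618811886495518194401280000000 = 3219905755813179726837607/3616542115290248436284129280000000.

3219905755813179726837607/3616542115290248436284129280000000


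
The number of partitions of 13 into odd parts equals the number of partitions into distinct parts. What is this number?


Computing partitions of 13 into odd parts (1, 3, 5, ...):
Using the generating function prod_{k>=0} 1/(1-x^(2k+1)),
the count is 18

18


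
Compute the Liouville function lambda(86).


The Liouville function is lambda(k) = (-1)^Omega(k), where Omega(k) counts the prime factors of k with multiplicity.
Factoring: 86 = 2 * 43, so Omega(86) = 2.
lambda(86) = (-1)^2 = 1.

1


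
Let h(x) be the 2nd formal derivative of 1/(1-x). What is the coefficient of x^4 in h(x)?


Differentiating 2 times: d^2/dx^2 [1/(1-x)] = 2!/(1-x)^3.
The expansion 1/(1-x)^3 = sum_{k>=0} C(k+2, 2) x^k, so the coefficient of x^n in 2!/(1-x)^3 is 2! * C(n+2, 2).
For n = 4: 2 * C(6, 2) = 2 * 15 = 30

30


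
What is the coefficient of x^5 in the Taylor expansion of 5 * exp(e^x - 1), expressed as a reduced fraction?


exp(e^x - 1) = sum_{k>=0} Bell_k x^k / k!, where Bell_k is the k-th Bell number.
So the coefficient of x^5 is 5 * Bell_5 / 5!.
Computing: Bell_5 = 52 and 5! = 120, giving
5 * 52/120 = 13/6.

13/6


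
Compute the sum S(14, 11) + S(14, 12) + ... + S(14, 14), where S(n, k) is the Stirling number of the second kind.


By definition, S(n, k) counts partitions of an n-set into exactly k nonempty blocks.
Computing row n = 14 for k = 11..14:
S(14, k): 66066, 3367, 91, 1
Sum = 69525.

69525


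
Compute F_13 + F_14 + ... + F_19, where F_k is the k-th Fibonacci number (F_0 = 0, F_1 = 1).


Use the identity sum_{k=0}^{N} F_k = F_{N+2} - 1 (which follows from F_{k+2} - F_{k+1} = F_k). Then
sum_{k=13}^{19} F_k = (F_{21} - 1) - (F_{14} - 1) = F_{21} - F_{14}.
Computing: F_{21} = 10946, F_{14} = 377, so
Sum = 10946 - 377 = 10569.

10569


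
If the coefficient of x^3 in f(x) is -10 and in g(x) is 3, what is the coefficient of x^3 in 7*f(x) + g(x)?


Scalar multiplication scales coefficients: 7 * -10 = -70.
Then add the g coefficient: -70 + 3
= -67

-67


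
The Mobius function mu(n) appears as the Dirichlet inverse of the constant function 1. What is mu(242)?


242 has a squared prime factor, so mu(242) = 0.
Factorization reveals a repeated prime.

0


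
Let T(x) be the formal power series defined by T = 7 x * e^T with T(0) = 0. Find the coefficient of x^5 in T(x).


Apply the Lagrange inversion formula: if T = 7 x * phi(T) with phi(t) = e^t, then
[x^n] T = 7^n * (1/n) [t^(n-1)] phi(t)^n = 7^n * (1/n) [t^(n-1)] e^(n t) = 7^n * (1/n) * n^(n-1) / (n-1)! = 7^n * n^(n-1) / n!.
When c = 1 this is the Cayley count of rooted labeled trees on n vertices, divided by n!.
For n = 5: 7^5 * 5^4 / 5! = 16807 * 625/120 = 2100875/24.

2100875/24


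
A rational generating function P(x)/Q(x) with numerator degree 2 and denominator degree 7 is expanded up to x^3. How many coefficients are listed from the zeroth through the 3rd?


Expanding up to x^3 gives the coefficients for x^0, x^1, ..., x^3.
That is 3 + 1 = 4 coefficients in total.

4


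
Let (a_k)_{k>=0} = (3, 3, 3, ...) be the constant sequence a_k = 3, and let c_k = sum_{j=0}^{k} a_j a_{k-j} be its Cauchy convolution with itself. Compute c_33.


Since a_j = 3 for all j >= 0, the convolution sum becomes
c_k = sum_{j=0}^{k} 3 * 3 = 9 * (k + 1).
Equivalently, the generating function of (a_k) is 3/(1 - x) and its square is 9/(1 - x)^2 = sum_{k>=0} 9(k + 1) x^k.
For k = 33: 9 * 34 = 306.

306


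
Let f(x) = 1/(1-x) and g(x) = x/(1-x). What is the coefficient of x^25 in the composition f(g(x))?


First simplify the composition: f(g(x)) = 1/(1 - x/(1-x)) = (1-x)/((1-x) - x) = (1-x)/(1-2x).
Now extract the coefficient. Write (1-x)/(1-2x) = 1/(1-2x) - x/(1-2x).
The coefficient of x^n in 1/(1-2x) is 2^n, and in x/(1-2x) is 2^(n-1) (for n >= 1).
So the coefficient of x^25 is 2^25 - 2^24 = 33554432 - 16777216 = 16777216.

16777216


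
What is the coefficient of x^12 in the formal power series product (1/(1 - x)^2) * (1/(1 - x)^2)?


Combine the factors: (1/(1 - x)^2) * (1/(1 - x)^2) = 1/(1 - x)^4.
Then use 1/(1 - x)^r = sum_{k>=0} C(k + r - 1, r - 1) x^k with r = 4 and k = 12:
C(15, 3) = 455.

455


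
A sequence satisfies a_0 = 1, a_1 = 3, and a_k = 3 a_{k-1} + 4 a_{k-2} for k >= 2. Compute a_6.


The characteristic equation is t^2 - 3 t - 4 = 0, with roots r_1 = 4 and r_2 = -1 (so c_1 = r_1 + r_2, c_2 = -r_1 r_2 as required).
One can use the closed form a_n = A r_1^n + B r_2^n, but direct iteration is more reliable:
a_0 = 1, a_1 = 3, a_2 = 13, a_3 = 51, a_4 = 205, a_5 = 819, a_6 = 3277.
So a_6 = 3277.

3277


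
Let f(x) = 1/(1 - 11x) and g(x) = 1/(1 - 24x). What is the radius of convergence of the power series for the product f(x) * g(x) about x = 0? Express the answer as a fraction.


The radius of 1/(1 - 11x) is 1/11 (nearest singularity at x = 1/11), and the radius of 1/(1 - 24x) is 1/24.
The product f(x)*g(x) = 1/((1 - 11x)(1 - 24x)) has singularities at both 1/11 and 1/24, so its radius of convergence is the distance to the nearest one:
min(1/11, 1/24) = 1/24.

1/24


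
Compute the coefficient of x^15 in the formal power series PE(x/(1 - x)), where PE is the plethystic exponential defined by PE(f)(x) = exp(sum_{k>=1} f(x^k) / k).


For f(x) = x/(1 - x) we have
sum_{k>=1} f(x^k) / k = sum_{k>=1} (1/k) * x^k / (1 - x^k) = sum_{k, m >= 1} x^(k m) / k,
which after exponentiating simplifies to
PE(x/(1 - x)) = prod_{k>=1} 1 / (1 - x^k).
This is the generating function for the partition function p(n), so the coefficient of x^15 is p(15).
Computing p(15) by dynamic programming over parts 1, 2, ..., 15: p(15) = 176.

176


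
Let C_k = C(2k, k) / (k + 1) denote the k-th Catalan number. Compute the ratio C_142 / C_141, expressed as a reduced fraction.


Using C_k = (2k)! / (k! (k+1)!), the ratio C_{k+1}/C_k simplifies to
C_{k+1}/C_k = [(2k+2)! / ((k+1)! (k+2)!)] * [k! (k+1)! / (2k)!]
 = (2k+2)(2k+1) / ((k+1)(k+2)) = 2(2k+1) / (k+2).
For k = 141: 2(2*141 + 1) / (141 + 2) = 566/143 = 566/143.

566/143


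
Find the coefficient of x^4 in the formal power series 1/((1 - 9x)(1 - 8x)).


By partial fractions or Cauchy convolution:
The coefficient equals sum_{k=0}^{4} 9^k * 8^(4-k).
= 26281

26281


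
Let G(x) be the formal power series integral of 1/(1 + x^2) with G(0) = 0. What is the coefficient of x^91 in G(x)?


1/(1 + x^2) = sum_{j>=0} (-1)^j x^(2j). Integrating termwise with G(0) = 0:
G(x) = sum_{j>=0} (-1)^j x^(2j+1) / (2j+1) = arctan(x).
Only odd powers are nonzero. For x^91 write 91 = 2*45 + 1, giving
(-1)^45 / 91 = -1/91 = -1/91.

-1/91


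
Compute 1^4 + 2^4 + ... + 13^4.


This power sum has a closed form given by Faulhaber's formula
sum_{k=1}^{m} k^p = (1 / (p + 1)) * sum_{j=0}^{p} C(p + 1, j) B_j m^(p + 1 - j),
but for small m direct computation is fastest:
1 + 16 + 81 + 256 + 625 + 1296 + 2401 + 4096 + 6561 + 10000 + 14641 + 20736 + 28561 = 89271.

89271


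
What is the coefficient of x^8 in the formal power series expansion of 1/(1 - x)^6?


The negative binomial / multiset identity is
1/(1 - x)^r = sum_{k>=0} C(k + r - 1, r - 1) x^k.
Here r = 6 and k = 8, so the coefficient is
C(8 + 5, 5) = C(13, 5)
= 1287

1287


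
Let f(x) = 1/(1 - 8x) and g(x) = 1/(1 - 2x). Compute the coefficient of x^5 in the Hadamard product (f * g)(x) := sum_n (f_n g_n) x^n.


f has coefficients f_k = 8^k and g has coefficients g_k = 2^k, so the Hadamard product has coefficient (f*g)_k = 8^k * 2^k = 16^k.
For k = 5: 16^5 = 1048576.

1048576


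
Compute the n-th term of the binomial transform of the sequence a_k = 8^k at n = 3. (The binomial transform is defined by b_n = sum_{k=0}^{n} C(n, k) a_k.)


With a_k = 8^k, b_n = sum_{k=0}^{n} C(n, k) 8^k = (1 + 8)^n by the binomial theorem.
For n = 3: (1 + 8)^3 = 9^3 = 729.

729


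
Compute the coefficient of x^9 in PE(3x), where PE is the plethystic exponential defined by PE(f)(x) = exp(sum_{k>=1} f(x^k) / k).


With f(x) = 3x, the exponent is sum_{k>=1} 3 x^k / k = 3 * (-ln(1 - x)). Exponentiating:
PE(3x) = exp(-3 ln(1 - x)) = 1/(1 - x)^3.
By the negative binomial expansion, [x^n] 1/(1 - x)^3 = C(n + 2, 2).
For n = 9: C(11, 2) = 55.

55


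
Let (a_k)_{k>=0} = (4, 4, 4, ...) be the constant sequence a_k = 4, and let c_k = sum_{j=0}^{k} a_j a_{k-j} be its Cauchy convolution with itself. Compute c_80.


Since a_j = 4 for all j >= 0, the convolution sum becomes
c_k = sum_{j=0}^{k} 4 * 4 = 16 * (k + 1).
Equivalently, the generating function of (a_k) is 4/(1 - x) and its square is 16/(1 - x)^2 = sum_{k>=0} 16(k + 1) x^k.
For k = 80: 16 * 81 = 1296.

1296


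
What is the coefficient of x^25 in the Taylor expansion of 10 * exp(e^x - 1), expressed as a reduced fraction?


exp(e^x - 1) = sum_{k>=0} Bell_k x^k / k!, where Bell_k is the k-th Bell number.
So the coefficient of x^25 is 10 * Bell_25 / 25!.
Computing: Bell_25 = 4638590332229999353 and 25! = 15511210043330985984000000, giving
10 * 4638590332229999353/15511210043330985984000000 = 356814640940769181/119317000333315276800000.

356814640940769181/119317000333315276800000


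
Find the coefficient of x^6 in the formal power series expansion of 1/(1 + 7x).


Write 1/(1 + c x) = 1/(1 - (-c) x) and apply the geometric-series identity
1/(1 - y) = sum_{k>=0} y^k to get 1/(1 + c x) = sum_{k>=0} (-c)^k x^k.
So the coefficient of x^k is (-c)^k = (-1)^k * c^k.
Here c = 7 and k = 6:
(-7)^6 = 1 * 117649 = 117649

117649


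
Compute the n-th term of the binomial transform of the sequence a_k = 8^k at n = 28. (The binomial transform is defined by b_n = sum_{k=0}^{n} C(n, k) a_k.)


With a_k = 8^k, b_n = sum_{k=0}^{n} C(n, k) 8^k = (1 + 8)^n by the binomial theorem.
For n = 28: (1 + 8)^28 = 9^28 = 523347633027360537213511521.

523347633027360537213511521


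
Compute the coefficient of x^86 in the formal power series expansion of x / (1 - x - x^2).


Let f(x) = sum_{k>=0} a_k x^k. Multiplying f(x) * (1 - x - x^2) = x and matching coefficients gives a_0 = 0, a_1 = 1, and a_k = a_{k-1} + a_{k-2} for k >= 2. These are the Fibonacci numbers F_k.
Iterating from F_0 = 0, F_1 = 1:
F_0=0, F_1=1, F_2=1, F_3=2, F_4=3, F_5=5, F_6=8, F_7=13, F_8=21, F_9=34, ...
F_86 = 420196140727489673.

420196140727489673


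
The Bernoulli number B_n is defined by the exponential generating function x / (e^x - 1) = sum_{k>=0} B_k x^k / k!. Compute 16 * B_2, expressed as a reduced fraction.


Bernoulli numbers can also be computed recursively via B_0 = 1 and sum_{j=0}^{m} C(m+1, j) B_j = 0 for m >= 1. Odd-index Bernoulli numbers vanish for k >= 3.
Computing B_2 = 1/6, so 16 * B_2 = 16 * 1/6 = 8/3.

8/3
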